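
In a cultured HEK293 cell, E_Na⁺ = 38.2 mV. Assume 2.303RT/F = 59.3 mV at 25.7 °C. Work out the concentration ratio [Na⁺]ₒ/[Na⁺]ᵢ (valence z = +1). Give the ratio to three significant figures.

4.41

log₁₀([out]/[in]) = E·z/(59.3) = 38.2 × 1 / 59.3 = 0.6442
[out]/[in] = 10^(0.6442) = 4.407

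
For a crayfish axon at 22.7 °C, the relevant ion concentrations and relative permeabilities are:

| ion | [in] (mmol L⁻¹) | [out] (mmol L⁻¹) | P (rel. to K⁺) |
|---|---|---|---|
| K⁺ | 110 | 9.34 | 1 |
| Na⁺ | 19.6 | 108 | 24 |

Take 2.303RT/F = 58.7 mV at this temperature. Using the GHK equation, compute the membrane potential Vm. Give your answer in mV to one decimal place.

38.2 mV

Vm = 58.7 · log₁₀[(Σ P·[cation]ₒ + Σ P·[anion]ᵢ) / (Σ P·[cation]ᵢ + Σ P·[anion]ₒ)]
Numerator = 1×9.34 + 24×108 = 2601
Denominator = 1×110 + 24×19.6 = 580.4
Vm = 58.7 · log₁₀(4.482) = 58.7 × (0.6515) = 38.24 mV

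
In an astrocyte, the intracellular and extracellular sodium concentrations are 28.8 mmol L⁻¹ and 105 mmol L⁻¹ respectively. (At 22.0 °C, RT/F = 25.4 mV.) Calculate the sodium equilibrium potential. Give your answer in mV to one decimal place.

32.9 mV

E = (25.4/z) · ln([Na⁺]_out/[Na⁺]_in) with z = +1.
= (25.4/1) · ln(105/28.8) = 25.40 · ln(3.646)
= 25.40 · (1.2936) = 32.86 mV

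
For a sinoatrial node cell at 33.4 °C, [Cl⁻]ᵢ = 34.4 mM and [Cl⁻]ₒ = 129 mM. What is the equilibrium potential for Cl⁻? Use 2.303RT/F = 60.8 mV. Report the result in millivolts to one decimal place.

-34.9 mV

E = (60.8/z) · log₁₀([Cl⁻]_out/[Cl⁻]_in) with z = -1.
For an anion, dividing by z = -1 reverses the sign.
= (60.8/-1) · log₁₀(129/34.4) = -60.80 · log₁₀(3.75)
= -60.80 · (0.5740) = -34.90 mV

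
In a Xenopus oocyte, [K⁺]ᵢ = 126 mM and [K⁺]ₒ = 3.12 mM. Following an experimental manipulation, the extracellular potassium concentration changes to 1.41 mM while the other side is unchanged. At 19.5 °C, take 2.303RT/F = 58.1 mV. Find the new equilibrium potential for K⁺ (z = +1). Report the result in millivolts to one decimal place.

-113.4 mV

After the shift: [K⁺]_out = 1.41, [K⁺]_in = 126 mM.
E_new = (58.1/1)·log₁₀(1.41/126) = 58.10 · (-1.9512) = -113.36 mV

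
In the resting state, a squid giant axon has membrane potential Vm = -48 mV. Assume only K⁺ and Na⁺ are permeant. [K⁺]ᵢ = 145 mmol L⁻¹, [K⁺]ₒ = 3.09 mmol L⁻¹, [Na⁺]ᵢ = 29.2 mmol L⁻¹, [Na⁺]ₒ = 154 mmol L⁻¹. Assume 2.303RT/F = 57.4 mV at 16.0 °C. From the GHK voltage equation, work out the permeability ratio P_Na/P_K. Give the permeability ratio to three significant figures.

Let α = P_Na/P_K. GHK: Vm = 57.4·log₁₀[(Kₒ + α·Naₒ)/(Kᵢ + α·Naᵢ)].
10^(Vm/57.4) = 10^(-48.0/57.4) = 0.1458
So 0.1458·(Kᵢ + α·Naᵢ) = Kₒ + α·Naₒ → α = (0.1458·145.0 − 3.09) / (154.0 − 0.1458·29.2)
α = (21.14 − 3.09) / (154.0 − 4.257) = 18.05/149.7 = 0.1205

0.121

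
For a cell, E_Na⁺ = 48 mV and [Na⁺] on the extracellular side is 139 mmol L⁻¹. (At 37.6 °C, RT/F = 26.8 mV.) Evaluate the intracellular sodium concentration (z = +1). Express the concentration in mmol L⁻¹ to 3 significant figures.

23.2 mmol L⁻¹

Nernst: E = (26.8/1) · ln([out]/[in]), so ln([out]/[in]) = 48.0 × 1 / 26.8 = 1.7910.
[out]/[in] = e^(1.7910) = 5.996.
[in] = 139 / 5.996 = 23.18 mmol L⁻¹.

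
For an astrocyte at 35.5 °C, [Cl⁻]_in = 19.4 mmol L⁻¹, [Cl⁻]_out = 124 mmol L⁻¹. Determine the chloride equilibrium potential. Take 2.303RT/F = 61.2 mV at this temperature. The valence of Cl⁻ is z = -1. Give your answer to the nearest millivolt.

-49 mV

E = (61.2/z) · log₁₀([Cl⁻]_out/[Cl⁻]_in) with z = -1.
For an anion, dividing by z = -1 reverses the sign.
= (61.2/-1) · log₁₀(124/19.4) = -61.20 · log₁₀(6.392)
= -61.20 · (0.8056) = -49.30 mV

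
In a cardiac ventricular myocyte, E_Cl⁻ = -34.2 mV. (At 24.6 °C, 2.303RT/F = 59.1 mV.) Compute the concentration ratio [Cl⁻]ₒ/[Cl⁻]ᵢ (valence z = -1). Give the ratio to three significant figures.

log₁₀([out]/[in]) = E·z/(59.1) = -34.2 × -1 / 59.1 = 0.5787
[out]/[in] = 10^(0.5787) = 3.79

3.79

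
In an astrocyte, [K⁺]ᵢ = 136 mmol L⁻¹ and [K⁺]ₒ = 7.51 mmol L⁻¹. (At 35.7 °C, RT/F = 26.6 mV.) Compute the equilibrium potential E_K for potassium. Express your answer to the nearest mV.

E = (26.6/z) · ln([K⁺]_out/[K⁺]_in) with z = +1.
= (26.6/1) · ln(7.51/136) = 26.60 · ln(0.05522)
= 26.60 · (-2.8964) = -77.04 mV

-77 mV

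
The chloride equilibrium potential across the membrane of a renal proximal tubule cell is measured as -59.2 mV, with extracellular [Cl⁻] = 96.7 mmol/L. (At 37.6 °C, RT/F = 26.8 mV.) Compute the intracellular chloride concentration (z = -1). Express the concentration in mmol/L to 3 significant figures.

10.6 mmol/L

Nernst: E = (26.8/-1) · ln([out]/[in]), so ln([out]/[in]) = -59.2 × -1 / 26.8 = 2.2090.
[out]/[in] = e^(2.2090) = 9.106.
[in] = 96.7 / 9.106 = 10.62 mmol/L.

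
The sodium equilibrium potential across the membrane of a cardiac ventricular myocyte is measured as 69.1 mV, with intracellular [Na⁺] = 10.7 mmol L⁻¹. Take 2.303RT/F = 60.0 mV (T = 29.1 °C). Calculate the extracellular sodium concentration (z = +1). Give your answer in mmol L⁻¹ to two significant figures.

Nernst: E = (60.0/1) · log₁₀([out]/[in]), so log₁₀([out]/[in]) = 69.1 × 1 / 60.0 = 1.1517.
[out]/[in] = 10^(1.1517) = 14.18.
[out] = 14.18 × 10.7 = 151.7 mmol L⁻¹.

150 mmol L⁻¹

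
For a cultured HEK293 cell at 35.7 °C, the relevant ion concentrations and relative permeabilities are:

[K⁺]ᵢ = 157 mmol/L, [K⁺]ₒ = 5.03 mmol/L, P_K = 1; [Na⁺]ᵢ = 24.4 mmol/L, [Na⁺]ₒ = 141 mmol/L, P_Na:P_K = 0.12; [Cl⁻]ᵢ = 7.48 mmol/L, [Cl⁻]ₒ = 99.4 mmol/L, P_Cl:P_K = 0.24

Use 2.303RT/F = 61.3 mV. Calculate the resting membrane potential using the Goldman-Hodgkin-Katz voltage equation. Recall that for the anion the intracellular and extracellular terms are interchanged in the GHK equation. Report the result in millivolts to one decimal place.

Vm = 61.3 · log₁₀[(Σ P·[cation]ₒ + Σ P·[anion]ᵢ) / (Σ P·[cation]ᵢ + Σ P·[anion]ₒ)]
Numerator = 1×5.03 + 0.12×141 + 0.24×7.48 = 23.75
Denominator = 1×157 + 0.12×24.4 + 0.24×99.4 = 183.8
Vm = 61.3 · log₁₀(0.1292) = 61.3 × (-0.8887) = -54.48 mV

-54.5 mV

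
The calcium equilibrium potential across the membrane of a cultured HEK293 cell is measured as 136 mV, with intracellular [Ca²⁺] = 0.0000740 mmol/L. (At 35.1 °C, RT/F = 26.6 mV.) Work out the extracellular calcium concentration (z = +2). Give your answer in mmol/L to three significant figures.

Nernst: E = (26.6/2) · ln([out]/[in]), so ln([out]/[in]) = 136.0 × 2 / 26.6 = 10.2256.
[out]/[in] = e^(10.2256) = 2.76e+04.
[out] = 2.76e+04 × 0.0000740 = 2.042 mmol/L.

2.04 mmol/L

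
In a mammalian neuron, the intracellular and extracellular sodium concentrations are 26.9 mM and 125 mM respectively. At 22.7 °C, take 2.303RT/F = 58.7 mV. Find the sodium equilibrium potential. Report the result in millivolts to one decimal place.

E = (58.7/z) · log₁₀([Na⁺]_out/[Na⁺]_in) with z = +1.
= (58.7/1) · log₁₀(125/26.9) = 58.70 · log₁₀(4.647)
= 58.70 · (0.6672) = 39.16 mV

39.2 mV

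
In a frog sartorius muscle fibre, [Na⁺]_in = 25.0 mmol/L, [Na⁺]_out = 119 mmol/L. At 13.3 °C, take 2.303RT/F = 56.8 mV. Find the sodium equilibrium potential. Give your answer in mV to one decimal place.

38.5 mV

E = (56.8/z) · log₁₀([Na⁺]_out/[Na⁺]_in) with z = +1.
= (56.8/1) · log₁₀(119/25.0) = 56.80 · log₁₀(4.76)
= 56.80 · (0.6776) = 38.49 mV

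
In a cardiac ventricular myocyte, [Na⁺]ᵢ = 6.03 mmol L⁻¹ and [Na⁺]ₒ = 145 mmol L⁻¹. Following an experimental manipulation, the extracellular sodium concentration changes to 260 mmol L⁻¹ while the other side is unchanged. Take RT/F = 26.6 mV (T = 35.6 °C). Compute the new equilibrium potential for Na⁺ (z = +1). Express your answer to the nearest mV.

After the shift: [Na⁺]_out = 260, [Na⁺]_in = 6.03 mmol L⁻¹.
E_new = (26.6/1)·ln(260/6.03) = 26.60 · (3.7639) = 100.12 mV

100 mV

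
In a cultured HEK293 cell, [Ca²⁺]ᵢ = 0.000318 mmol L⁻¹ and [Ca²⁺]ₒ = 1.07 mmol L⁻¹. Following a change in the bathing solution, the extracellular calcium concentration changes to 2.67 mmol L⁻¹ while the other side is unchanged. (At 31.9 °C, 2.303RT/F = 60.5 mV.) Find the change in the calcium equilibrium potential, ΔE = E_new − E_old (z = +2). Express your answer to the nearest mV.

12 mV

E_old = (60.5/2)·log₁₀(1.07/0.000318) = 106.69 mV
E_new = (60.5/2)·log₁₀(2.67/0.000318) = 118.70 mV
ΔE = 118.70 − (106.69) = 12.01 mV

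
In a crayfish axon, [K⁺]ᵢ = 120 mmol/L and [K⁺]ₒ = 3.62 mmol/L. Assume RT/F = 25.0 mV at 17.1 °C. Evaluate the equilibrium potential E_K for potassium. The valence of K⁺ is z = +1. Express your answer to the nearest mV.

-88 mV

E = (25.0/z) · ln([K⁺]_out/[K⁺]_in) with z = +1.
= (25.0/1) · ln(3.62/120) = 25.00 · ln(0.03017)
= 25.00 · (-3.5010) = -87.53 mV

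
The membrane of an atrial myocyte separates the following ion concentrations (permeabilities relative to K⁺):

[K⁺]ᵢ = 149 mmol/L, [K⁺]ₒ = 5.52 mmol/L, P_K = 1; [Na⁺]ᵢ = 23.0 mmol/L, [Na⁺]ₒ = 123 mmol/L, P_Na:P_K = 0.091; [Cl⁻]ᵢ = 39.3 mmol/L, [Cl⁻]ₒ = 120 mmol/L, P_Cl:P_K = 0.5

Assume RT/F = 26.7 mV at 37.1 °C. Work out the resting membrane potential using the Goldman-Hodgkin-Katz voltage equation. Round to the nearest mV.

Vm = 26.7 · ln[(Σ P·[cation]ₒ + Σ P·[anion]ᵢ) / (Σ P·[cation]ᵢ + Σ P·[anion]ₒ)]
Numerator = 1×5.52 + 0.091×123 + 0.5×39.3 = 36.36
Denominator = 1×149 + 0.091×23.0 + 0.5×120 = 211.1
Vm = 26.7 · ln(0.17226) = 26.7 × (-1.7587) = -46.96 mV

-47 mV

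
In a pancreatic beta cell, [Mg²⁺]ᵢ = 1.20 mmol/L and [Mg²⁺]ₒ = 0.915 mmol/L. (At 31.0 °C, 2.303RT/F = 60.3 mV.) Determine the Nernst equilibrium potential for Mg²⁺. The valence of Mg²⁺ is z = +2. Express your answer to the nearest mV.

-4 mV

E = (60.3/z) · log₁₀([Mg²⁺]_out/[Mg²⁺]_in) with z = +2.
= (60.3/2) · log₁₀(0.915/1.20) = 30.15 · log₁₀(0.7625)
= 30.15 · (-0.1178) = -3.55 mV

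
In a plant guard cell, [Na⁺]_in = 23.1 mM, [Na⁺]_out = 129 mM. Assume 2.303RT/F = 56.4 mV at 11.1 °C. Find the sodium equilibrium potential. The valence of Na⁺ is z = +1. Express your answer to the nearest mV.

E = (56.4/z) · log₁₀([Na⁺]_out/[Na⁺]_in) with z = +1.
= (56.4/1) · log₁₀(129/23.1) = 56.40 · log₁₀(5.584)
= 56.40 · (0.7470) = 42.13 mV

42 mV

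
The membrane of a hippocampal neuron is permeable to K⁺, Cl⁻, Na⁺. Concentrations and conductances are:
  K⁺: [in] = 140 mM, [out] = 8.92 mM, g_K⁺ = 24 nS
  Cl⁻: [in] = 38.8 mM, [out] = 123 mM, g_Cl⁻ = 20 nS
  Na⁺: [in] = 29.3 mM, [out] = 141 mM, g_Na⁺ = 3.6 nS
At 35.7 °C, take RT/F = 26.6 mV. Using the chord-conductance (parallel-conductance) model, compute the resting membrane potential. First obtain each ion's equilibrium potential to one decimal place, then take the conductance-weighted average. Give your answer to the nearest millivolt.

E_K⁺ = (26.6/1)·ln(8.92/140) = -73.2 mV
E_Cl⁻ = (26.6/-1)·ln(123/38.8) = -30.7 mV
E_Na⁺ = (26.6/1)·ln(141/29.3) = 41.8 mV
Vm = (Σ gᵢEᵢ)/(Σ gᵢ) = (24·-73.2 + 20·-30.7 + 3.6·41.8) / (24 + 20 + 3.6)
= -2220.32 / 47.6 = -46.65 mV

-47 mV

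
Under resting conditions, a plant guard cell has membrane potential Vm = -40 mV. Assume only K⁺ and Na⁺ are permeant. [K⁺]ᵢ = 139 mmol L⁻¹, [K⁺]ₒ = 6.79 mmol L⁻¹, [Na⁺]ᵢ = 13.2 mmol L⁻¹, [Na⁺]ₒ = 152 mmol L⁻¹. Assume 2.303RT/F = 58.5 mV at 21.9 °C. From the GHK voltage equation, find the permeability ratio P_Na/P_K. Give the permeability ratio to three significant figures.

Let α = P_Na/P_K. GHK: Vm = 58.5·log₁₀[(Kₒ + α·Naₒ)/(Kᵢ + α·Naᵢ)].
10^(Vm/58.5) = 10^(-40.0/58.5) = 0.20713
So 0.20713·(Kᵢ + α·Naᵢ) = Kₒ + α·Naₒ → α = (0.20713·139.0 − 6.79) / (152.0 − 0.20713·13.2)
α = (28.79 − 6.79) / (152.0 − 2.734) = 22/149.3 = 0.1474

0.147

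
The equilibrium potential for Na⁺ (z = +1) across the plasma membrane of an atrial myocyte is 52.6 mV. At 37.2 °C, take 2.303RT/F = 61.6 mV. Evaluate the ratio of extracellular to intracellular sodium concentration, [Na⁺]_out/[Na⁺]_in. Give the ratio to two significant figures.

log₁₀([out]/[in]) = E·z/(61.6) = 52.6 × 1 / 61.6 = 0.8539
[out]/[in] = 10^(0.8539) = 7.143

7.1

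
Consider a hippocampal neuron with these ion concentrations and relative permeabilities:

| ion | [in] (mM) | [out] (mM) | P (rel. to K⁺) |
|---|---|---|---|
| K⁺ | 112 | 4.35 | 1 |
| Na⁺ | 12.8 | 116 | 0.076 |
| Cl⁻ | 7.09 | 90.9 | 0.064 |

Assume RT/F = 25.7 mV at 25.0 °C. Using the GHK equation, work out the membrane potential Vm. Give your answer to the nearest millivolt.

Vm = 25.7 · ln[(Σ P·[cation]ₒ + Σ P·[anion]ᵢ) / (Σ P·[cation]ᵢ + Σ P·[anion]ₒ)]
Numerator = 1×4.35 + 0.076×116 + 0.064×7.09 = 13.62
Denominator = 1×112 + 0.076×12.8 + 0.064×90.9 = 118.8
Vm = 25.7 · ln(0.11465) = 25.7 × (-2.1658) = -55.66 mV

-56 mV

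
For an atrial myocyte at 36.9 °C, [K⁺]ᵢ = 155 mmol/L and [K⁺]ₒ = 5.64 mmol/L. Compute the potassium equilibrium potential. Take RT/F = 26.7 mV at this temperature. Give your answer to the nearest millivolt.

-88 mV

E = (26.7/z) · ln([K⁺]_out/[K⁺]_in) with z = +1.
= (26.7/1) · ln(5.64/155) = 26.70 · ln(0.03639)
= 26.70 · (-3.3135) = -88.47 mV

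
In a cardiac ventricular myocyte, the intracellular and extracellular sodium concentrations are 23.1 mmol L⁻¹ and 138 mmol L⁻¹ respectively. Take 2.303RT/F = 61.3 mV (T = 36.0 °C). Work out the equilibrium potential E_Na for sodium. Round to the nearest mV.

48 mV

E = (61.3/z) · log₁₀([Na⁺]_out/[Na⁺]_in) with z = +1.
= (61.3/1) · log₁₀(138/23.1) = 61.30 · log₁₀(5.974)
= 61.30 · (0.7763) = 47.59 mV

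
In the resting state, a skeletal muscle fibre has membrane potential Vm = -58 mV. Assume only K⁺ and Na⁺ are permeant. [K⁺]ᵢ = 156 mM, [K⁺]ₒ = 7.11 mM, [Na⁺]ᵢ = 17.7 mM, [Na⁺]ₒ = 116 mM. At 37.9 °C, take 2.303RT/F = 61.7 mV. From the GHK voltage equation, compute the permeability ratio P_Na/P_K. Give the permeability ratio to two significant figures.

Let α = P_Na/P_K. GHK: Vm = 61.7·log₁₀[(Kₒ + α·Naₒ)/(Kᵢ + α·Naᵢ)].
10^(Vm/61.7) = 10^(-58.0/61.7) = 0.11481
So 0.11481·(Kᵢ + α·Naᵢ) = Kₒ + α·Naₒ → α = (0.11481·156.0 − 7.11) / (116.0 − 0.11481·17.7)
α = (17.91 − 7.11) / (116.0 − 2.032) = 10.8/114 = 0.09476

0.095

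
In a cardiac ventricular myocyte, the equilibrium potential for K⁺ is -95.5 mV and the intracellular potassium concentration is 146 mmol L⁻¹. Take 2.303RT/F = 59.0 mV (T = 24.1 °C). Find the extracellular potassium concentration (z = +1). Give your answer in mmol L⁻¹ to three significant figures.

Nernst: E = (59.0/1) · log₁₀([out]/[in]), so log₁₀([out]/[in]) = -95.5 × 1 / 59.0 = -1.6186.
[out]/[in] = 10^(-1.6186) = 0.02406.
[out] = 0.02406 × 146 = 3.513 mmol L⁻¹.

3.51 mmol L⁻¹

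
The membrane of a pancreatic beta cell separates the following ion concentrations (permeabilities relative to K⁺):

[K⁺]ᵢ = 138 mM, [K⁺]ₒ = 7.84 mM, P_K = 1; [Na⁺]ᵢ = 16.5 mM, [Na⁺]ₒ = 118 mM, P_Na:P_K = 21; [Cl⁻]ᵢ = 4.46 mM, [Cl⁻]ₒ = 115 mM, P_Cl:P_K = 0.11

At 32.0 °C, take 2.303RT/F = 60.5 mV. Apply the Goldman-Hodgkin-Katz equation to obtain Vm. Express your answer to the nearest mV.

Vm = 60.5 · log₁₀[(Σ P·[cation]ₒ + Σ P·[anion]ᵢ) / (Σ P·[cation]ᵢ + Σ P·[anion]ₒ)]
Numerator = 1×7.84 + 21×118 + 0.11×4.46 = 2486
Denominator = 1×138 + 21×16.5 + 0.11×115 = 497.1
Vm = 60.5 · log₁₀(5.0012) = 60.5 × (0.6991) = 42.29 mV

42 mV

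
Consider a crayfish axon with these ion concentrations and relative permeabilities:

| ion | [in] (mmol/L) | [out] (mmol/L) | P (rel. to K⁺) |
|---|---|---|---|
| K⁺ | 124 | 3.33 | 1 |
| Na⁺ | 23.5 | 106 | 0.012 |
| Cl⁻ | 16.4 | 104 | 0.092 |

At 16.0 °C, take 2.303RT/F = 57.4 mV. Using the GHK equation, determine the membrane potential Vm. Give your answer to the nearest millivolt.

-77 mV

Vm = 57.4 · log₁₀[(Σ P·[cation]ₒ + Σ P·[anion]ᵢ) / (Σ P·[cation]ᵢ + Σ P·[anion]ₒ)]
Numerator = 1×3.33 + 0.012×106 + 0.092×16.4 = 6.111
Denominator = 1×124 + 0.012×23.5 + 0.092×104 = 133.8
Vm = 57.4 · log₁₀(0.045654) = 57.4 × (-1.3405) = -76.95 mV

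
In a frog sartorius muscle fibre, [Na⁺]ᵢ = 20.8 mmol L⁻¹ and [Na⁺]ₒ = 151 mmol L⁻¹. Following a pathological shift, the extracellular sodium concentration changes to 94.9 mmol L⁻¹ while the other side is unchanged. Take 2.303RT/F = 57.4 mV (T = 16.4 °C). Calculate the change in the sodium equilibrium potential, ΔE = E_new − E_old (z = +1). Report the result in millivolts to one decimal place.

-11.6 mV

E_old = (57.4/1)·log₁₀(151/20.8) = 49.42 mV
E_new = (57.4/1)·log₁₀(94.9/20.8) = 37.84 mV
ΔE = 37.84 − (49.42) = -11.58 mV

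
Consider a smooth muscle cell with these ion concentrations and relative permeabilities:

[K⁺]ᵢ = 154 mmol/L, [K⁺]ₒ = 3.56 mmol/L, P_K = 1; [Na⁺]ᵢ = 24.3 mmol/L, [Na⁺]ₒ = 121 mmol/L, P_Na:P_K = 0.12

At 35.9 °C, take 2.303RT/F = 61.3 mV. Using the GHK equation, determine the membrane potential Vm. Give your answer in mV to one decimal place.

Vm = 61.3 · log₁₀[(Σ P·[cation]ₒ + Σ P·[anion]ᵢ) / (Σ P·[cation]ᵢ + Σ P·[anion]ₒ)]
Numerator = 1×3.56 + 0.12×121 = 18.08
Denominator = 1×154 + 0.12×24.3 = 156.9
Vm = 61.3 · log₁₀(0.11522) = 61.3 × (-0.9385) = -57.53 mV

-57.5 mV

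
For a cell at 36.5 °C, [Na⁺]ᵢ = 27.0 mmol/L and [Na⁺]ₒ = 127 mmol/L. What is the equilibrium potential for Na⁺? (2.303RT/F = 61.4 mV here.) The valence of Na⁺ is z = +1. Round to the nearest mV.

E = (61.4/z) · log₁₀([Na⁺]_out/[Na⁺]_in) with z = +1.
= (61.4/1) · log₁₀(127/27.0) = 61.40 · log₁₀(4.704)
= 61.40 · (0.6724) = 41.29 mV

41 mV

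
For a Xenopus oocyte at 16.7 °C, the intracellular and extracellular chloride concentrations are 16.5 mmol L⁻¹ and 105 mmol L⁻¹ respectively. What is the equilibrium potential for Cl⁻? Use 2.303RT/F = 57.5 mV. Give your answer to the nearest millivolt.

E = (57.5/z) · log₁₀([Cl⁻]_out/[Cl⁻]_in) with z = -1.
For an anion, dividing by z = -1 reverses the sign.
= (57.5/-1) · log₁₀(105/16.5) = -57.50 · log₁₀(6.364)
= -57.50 · (0.8037) = -46.21 mV

-46 mV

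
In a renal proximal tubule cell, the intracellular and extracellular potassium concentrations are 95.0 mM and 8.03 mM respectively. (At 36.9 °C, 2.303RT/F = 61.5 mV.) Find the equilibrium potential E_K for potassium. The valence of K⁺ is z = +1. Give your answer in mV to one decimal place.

-66.0 mV

E = (61.5/z) · log₁₀([K⁺]_out/[K⁺]_in) with z = +1.
= (61.5/1) · log₁₀(8.03/95.0) = 61.50 · log₁₀(0.08453)
= 61.50 · (-1.0730) = -65.99 mV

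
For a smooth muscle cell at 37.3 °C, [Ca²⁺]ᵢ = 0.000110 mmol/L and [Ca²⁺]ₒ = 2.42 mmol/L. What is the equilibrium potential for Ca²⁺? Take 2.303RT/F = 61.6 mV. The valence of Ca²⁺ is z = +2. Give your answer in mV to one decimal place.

133.7 mV

E = (61.6/z) · log₁₀([Ca²⁺]_out/[Ca²⁺]_in) with z = +2.
= (61.6/2) · log₁₀(2.42/0.000110) = 30.80 · log₁₀(2.2e+04)
= 30.80 · (4.3424) = 133.75 mV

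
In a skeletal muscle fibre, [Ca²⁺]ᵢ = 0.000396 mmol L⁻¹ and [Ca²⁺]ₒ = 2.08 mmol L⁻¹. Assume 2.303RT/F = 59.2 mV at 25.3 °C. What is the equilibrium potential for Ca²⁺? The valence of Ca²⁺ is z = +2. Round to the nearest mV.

E = (59.2/z) · log₁₀([Ca²⁺]_out/[Ca²⁺]_in) with z = +2.
= (59.2/2) · log₁₀(2.08/0.000396) = 29.60 · log₁₀(5253)
= 29.60 · (3.7204) = 110.12 mV

110 mV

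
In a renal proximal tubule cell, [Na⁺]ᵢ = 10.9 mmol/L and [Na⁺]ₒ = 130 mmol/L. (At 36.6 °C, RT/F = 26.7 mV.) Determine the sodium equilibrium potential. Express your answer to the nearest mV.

66 mV

E = (26.7/z) · ln([Na⁺]_out/[Na⁺]_in) with z = +1.
= (26.7/1) · ln(130/10.9) = 26.70 · ln(11.93)
= 26.70 · (2.4788) = 66.18 mV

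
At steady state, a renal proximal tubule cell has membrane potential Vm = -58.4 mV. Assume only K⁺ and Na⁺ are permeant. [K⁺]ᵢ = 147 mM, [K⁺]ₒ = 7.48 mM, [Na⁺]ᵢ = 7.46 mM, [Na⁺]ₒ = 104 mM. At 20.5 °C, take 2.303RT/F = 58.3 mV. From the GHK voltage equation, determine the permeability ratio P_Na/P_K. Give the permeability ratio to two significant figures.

Let α = P_Na/P_K. GHK: Vm = 58.3·log₁₀[(Kₒ + α·Naₒ)/(Kᵢ + α·Naᵢ)].
10^(Vm/58.3) = 10^(-58.4/58.3) = 0.099606
So 0.099606·(Kᵢ + α·Naᵢ) = Kₒ + α·Naₒ → α = (0.099606·147.0 − 7.48) / (104.0 − 0.099606·7.46)
α = (14.64 − 7.48) / (104.0 − 0.7431) = 7.162/103.3 = 0.06936

0.069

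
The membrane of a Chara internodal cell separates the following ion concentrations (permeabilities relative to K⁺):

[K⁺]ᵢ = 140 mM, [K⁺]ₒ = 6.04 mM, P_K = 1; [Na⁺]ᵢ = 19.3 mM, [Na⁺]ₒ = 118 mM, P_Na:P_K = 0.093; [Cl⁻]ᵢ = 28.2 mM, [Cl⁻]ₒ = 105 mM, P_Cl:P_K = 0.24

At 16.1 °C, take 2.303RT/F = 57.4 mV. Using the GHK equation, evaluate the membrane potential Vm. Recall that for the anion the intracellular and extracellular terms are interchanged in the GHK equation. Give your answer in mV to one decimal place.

Vm = 57.4 · log₁₀[(Σ P·[cation]ₒ + Σ P·[anion]ᵢ) / (Σ P·[cation]ᵢ + Σ P·[anion]ₒ)]
Numerator = 1×6.04 + 0.093×118 + 0.24×28.2 = 23.78
Denominator = 1×140 + 0.093×19.3 + 0.24×105 = 167
Vm = 57.4 · log₁₀(0.14241) = 57.4 × (-0.8465) = -48.59 mV

-48.6 mV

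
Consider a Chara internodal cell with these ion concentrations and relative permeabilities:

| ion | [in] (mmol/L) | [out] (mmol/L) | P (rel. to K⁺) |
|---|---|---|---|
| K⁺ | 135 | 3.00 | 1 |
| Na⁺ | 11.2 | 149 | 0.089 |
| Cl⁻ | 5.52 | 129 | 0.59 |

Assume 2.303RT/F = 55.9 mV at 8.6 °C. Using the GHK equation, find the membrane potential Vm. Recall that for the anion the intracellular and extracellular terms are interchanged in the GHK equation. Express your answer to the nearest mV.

Vm = 55.9 · log₁₀[(Σ P·[cation]ₒ + Σ P·[anion]ᵢ) / (Σ P·[cation]ᵢ + Σ P·[anion]ₒ)]
Numerator = 1×3.00 + 0.089×149 + 0.59×5.52 = 19.52
Denominator = 1×135 + 0.089×11.2 + 0.59×129 = 212.1
Vm = 55.9 · log₁₀(0.092019) = 55.9 × (-1.0361) = -57.92 mV

-58 mV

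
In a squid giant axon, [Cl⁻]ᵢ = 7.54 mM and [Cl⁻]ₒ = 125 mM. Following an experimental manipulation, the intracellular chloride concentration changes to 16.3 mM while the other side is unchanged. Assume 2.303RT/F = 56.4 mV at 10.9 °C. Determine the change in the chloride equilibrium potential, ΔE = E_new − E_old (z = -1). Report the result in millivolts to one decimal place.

E_old = (56.4/-1)·log₁₀(125/7.54) = -68.78 mV
E_new = (56.4/-1)·log₁₀(125/16.3) = -49.90 mV
ΔE = -49.90 − (-68.78) = 18.88 mV

18.9 mV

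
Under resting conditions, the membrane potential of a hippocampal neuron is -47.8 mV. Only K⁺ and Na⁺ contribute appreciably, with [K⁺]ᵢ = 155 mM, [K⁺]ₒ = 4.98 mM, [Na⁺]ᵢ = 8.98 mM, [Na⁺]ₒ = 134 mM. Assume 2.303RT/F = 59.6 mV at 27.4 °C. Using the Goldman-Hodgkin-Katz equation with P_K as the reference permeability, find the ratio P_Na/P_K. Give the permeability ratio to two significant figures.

0.15

Let α = P_Na/P_K. GHK: Vm = 59.6·log₁₀[(Kₒ + α·Naₒ)/(Kᵢ + α·Naᵢ)].
10^(Vm/59.6) = 10^(-47.8/59.6) = 0.15776
So 0.15776·(Kᵢ + α·Naᵢ) = Kₒ + α·Naₒ → α = (0.15776·155.0 − 4.98) / (134.0 − 0.15776·8.98)
α = (24.45 − 4.98) / (134.0 − 1.417) = 19.47/132.6 = 0.1469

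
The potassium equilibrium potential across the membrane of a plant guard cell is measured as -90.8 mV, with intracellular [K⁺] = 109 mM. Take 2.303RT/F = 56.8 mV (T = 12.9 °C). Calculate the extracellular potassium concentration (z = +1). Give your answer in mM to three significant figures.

Nernst: E = (56.8/1) · log₁₀([out]/[in]), so log₁₀([out]/[in]) = -90.8 × 1 / 56.8 = -1.5986.
[out]/[in] = 10^(-1.5986) = 0.0252.
[out] = 0.0252 × 109 = 2.747 mM.

2.75 mM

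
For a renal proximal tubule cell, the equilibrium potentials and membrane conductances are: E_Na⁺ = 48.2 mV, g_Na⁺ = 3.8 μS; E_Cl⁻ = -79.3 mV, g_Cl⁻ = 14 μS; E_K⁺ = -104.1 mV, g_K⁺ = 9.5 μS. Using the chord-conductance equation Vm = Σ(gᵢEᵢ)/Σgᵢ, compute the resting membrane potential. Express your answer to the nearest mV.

Σ gᵢEᵢ = 3.8·(48.2) + 14·(-79.3) + 9.5·(-104.1) = -1915.99
Σ gᵢ = 3.8 + 14 + 9.5 = 27.3
Vm = -1915.99 / 27.3 = -70.18 mV

-70 mV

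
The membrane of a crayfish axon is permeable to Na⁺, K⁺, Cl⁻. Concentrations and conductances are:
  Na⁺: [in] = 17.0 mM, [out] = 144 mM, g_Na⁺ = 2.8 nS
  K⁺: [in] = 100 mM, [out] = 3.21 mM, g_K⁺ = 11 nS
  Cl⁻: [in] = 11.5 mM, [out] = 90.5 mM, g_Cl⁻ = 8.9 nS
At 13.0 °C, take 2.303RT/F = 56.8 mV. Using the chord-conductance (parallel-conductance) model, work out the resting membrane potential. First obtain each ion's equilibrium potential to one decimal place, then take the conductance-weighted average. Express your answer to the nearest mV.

-55 mV

E_Na⁺ = (56.8/1)·log₁₀(144/17.0) = 52.7 mV
E_K⁺ = (56.8/1)·log₁₀(3.21/100) = -84.8 mV
E_Cl⁻ = (56.8/-1)·log₁₀(90.5/11.5) = -50.9 mV
Vm = (Σ gᵢEᵢ)/(Σ gᵢ) = (2.8·52.7 + 11·-84.8 + 8.9·-50.9) / (2.8 + 11 + 8.9)
= -1238.25 / 22.7 = -54.55 mV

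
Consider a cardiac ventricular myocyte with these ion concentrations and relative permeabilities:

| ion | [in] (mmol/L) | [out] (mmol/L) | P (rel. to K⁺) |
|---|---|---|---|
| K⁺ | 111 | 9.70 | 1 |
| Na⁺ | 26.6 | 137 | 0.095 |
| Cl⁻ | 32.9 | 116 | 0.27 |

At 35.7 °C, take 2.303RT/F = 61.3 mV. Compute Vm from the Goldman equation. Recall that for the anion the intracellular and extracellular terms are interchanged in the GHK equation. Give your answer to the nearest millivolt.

Vm = 61.3 · log₁₀[(Σ P·[cation]ₒ + Σ P·[anion]ᵢ) / (Σ P·[cation]ᵢ + Σ P·[anion]ₒ)]
Numerator = 1×9.70 + 0.095×137 + 0.27×32.9 = 31.6
Denominator = 1×111 + 0.095×26.6 + 0.27×116 = 144.8
Vm = 61.3 · log₁₀(0.21815) = 61.3 × (-0.6612) = -40.53 mV

-41 mV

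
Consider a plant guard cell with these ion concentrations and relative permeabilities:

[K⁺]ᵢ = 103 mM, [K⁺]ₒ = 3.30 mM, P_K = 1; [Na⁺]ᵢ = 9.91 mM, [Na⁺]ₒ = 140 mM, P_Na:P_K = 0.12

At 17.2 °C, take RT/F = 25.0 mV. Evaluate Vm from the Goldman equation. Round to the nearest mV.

-41 mV

Vm = 25.0 · ln[(Σ P·[cation]ₒ + Σ P·[anion]ᵢ) / (Σ P·[cation]ᵢ + Σ P·[anion]ₒ)]
Numerator = 1×3.30 + 0.12×140 = 20.1
Denominator = 1×103 + 0.12×9.91 = 104.2
Vm = 25.0 · ln(0.19292) = 25.0 × (-1.6455) = -41.14 mV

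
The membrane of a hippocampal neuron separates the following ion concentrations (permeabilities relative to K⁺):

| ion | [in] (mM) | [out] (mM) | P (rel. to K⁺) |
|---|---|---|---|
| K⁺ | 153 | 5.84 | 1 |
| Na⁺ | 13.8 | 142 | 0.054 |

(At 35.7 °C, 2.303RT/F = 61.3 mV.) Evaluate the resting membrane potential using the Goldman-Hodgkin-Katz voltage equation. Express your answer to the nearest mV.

Vm = 61.3 · log₁₀[(Σ P·[cation]ₒ + Σ P·[anion]ᵢ) / (Σ P·[cation]ᵢ + Σ P·[anion]ₒ)]
Numerator = 1×5.84 + 0.054×142 = 13.51
Denominator = 1×153 + 0.054×13.8 = 153.7
Vm = 61.3 · log₁₀(0.08786) = 61.3 × (-1.0562) = -64.75 mV

-65 mV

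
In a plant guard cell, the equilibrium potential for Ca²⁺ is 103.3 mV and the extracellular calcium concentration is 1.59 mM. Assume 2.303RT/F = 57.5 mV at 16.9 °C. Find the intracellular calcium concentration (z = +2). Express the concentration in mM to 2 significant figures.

0.00041 mM

Nernst: E = (57.5/2) · log₁₀([out]/[in]), so log₁₀([out]/[in]) = 103.3 × 2 / 57.5 = 3.5930.
[out]/[in] = 10^(3.5930) = 3918.
[in] = 1.59 / 3918 = 0.0004058 mM.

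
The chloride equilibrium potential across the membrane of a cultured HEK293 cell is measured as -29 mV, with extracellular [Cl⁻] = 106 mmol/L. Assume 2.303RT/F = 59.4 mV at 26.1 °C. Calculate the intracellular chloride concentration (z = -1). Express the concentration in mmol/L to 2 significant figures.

34 mmol/L

Nernst: E = (59.4/-1) · log₁₀([out]/[in]), so log₁₀([out]/[in]) = -29.0 × -1 / 59.4 = 0.4882.
[out]/[in] = 10^(0.4882) = 3.078.
[in] = 106 / 3.078 = 34.44 mmol/L.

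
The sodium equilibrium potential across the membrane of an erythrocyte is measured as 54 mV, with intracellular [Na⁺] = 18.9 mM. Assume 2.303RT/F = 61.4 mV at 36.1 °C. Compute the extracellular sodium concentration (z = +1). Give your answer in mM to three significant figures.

143 mM

Nernst: E = (61.4/1) · log₁₀([out]/[in]), so log₁₀([out]/[in]) = 54.0 × 1 / 61.4 = 0.8795.
[out]/[in] = 10^(0.8795) = 7.577.
[out] = 7.577 × 18.9 = 143.2 mM.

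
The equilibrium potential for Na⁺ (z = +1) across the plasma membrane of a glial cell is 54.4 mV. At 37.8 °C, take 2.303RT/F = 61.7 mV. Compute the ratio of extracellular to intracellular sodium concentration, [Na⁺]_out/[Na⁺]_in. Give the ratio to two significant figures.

log₁₀([out]/[in]) = E·z/(61.7) = 54.4 × 1 / 61.7 = 0.8817
[out]/[in] = 10^(0.8817) = 7.615

7.6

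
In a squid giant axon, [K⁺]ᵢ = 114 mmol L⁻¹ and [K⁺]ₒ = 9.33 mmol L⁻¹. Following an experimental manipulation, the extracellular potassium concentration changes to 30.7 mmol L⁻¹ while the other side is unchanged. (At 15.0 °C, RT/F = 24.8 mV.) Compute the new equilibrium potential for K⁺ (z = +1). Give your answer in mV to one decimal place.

-32.5 mV

After the shift: [K⁺]_out = 30.7, [K⁺]_in = 114 mmol L⁻¹.
E_new = (24.8/1)·ln(30.7/114) = 24.80 · (-1.3119) = -32.54 mV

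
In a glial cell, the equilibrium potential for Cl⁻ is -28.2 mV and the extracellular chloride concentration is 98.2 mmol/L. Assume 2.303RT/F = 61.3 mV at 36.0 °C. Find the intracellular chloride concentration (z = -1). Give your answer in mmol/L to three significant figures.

34.0 mmol/L

Nernst: E = (61.3/-1) · log₁₀([out]/[in]), so log₁₀([out]/[in]) = -28.2 × -1 / 61.3 = 0.4600.
[out]/[in] = 10^(0.4600) = 2.884.
[in] = 98.2 / 2.884 = 34.05 mmol/L.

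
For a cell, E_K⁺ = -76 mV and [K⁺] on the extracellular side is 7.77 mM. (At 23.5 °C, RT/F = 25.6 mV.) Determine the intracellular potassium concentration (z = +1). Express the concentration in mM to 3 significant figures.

Nernst: E = (25.6/1) · ln([out]/[in]), so ln([out]/[in]) = -76.0 × 1 / 25.6 = -2.9688.
[out]/[in] = e^(-2.9688) = 0.05137.
[in] = 7.77 / 0.05137 = 151.3 mM.

151 mM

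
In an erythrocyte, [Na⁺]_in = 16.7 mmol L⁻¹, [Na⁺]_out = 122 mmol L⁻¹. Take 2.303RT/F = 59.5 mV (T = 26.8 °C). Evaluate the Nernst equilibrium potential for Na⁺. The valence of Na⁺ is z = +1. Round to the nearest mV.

51 mV

E = (59.5/z) · log₁₀([Na⁺]_out/[Na⁺]_in) with z = +1.
= (59.5/1) · log₁₀(122/16.7) = 59.50 · log₁₀(7.305)
= 59.50 · (0.8636) = 51.39 mV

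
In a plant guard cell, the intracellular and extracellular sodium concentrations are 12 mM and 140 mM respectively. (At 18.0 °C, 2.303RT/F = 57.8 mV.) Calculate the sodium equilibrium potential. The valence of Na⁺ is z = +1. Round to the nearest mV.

E = (57.8/z) · log₁₀([Na⁺]_out/[Na⁺]_in) with z = +1.
= (57.8/1) · log₁₀(140/12) = 57.80 · log₁₀(11.67)
= 57.80 · (1.0669) = 61.67 mV

62 mV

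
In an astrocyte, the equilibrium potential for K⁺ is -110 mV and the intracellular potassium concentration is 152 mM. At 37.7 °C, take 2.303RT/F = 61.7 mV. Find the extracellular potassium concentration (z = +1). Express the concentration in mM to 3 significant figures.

Nernst: E = (61.7/1) · log₁₀([out]/[in]), so log₁₀([out]/[in]) = -110.0 × 1 / 61.7 = -1.7828.
[out]/[in] = 10^(-1.7828) = 0.01649.
[out] = 0.01649 × 152 = 2.506 mM.

2.51 mM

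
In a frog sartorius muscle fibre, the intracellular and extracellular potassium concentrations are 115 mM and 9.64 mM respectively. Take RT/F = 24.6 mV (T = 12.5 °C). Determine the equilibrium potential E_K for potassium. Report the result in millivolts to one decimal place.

-61.0 mV

E = (24.6/z) · ln([K⁺]_out/[K⁺]_in) with z = +1.
= (24.6/1) · ln(9.64/115) = 24.60 · ln(0.08383)
= 24.60 · (-2.4790) = -60.98 mV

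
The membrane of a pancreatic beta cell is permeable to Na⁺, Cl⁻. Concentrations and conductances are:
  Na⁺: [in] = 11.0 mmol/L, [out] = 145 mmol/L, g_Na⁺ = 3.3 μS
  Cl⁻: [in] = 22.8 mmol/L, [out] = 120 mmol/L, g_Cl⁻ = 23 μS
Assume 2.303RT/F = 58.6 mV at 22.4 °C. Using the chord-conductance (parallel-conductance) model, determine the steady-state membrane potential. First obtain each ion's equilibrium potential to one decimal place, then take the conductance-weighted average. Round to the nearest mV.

E_Na⁺ = (58.6/1)·log₁₀(145/11.0) = 65.6 mV
E_Cl⁻ = (58.6/-1)·log₁₀(120/22.8) = -42.3 mV
Vm = (Σ gᵢEᵢ)/(Σ gᵢ) = (3.3·65.6 + 23·-42.3) / (3.3 + 23)
= -756.42 / 26.3 = -28.76 mV

-29 mV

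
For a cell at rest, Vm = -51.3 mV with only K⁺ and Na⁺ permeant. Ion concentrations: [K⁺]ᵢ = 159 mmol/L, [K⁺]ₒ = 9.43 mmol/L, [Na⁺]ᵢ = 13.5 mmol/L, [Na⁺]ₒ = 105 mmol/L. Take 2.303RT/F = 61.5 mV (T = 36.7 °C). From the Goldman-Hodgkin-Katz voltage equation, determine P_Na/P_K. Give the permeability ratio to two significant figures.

Let α = P_Na/P_K. GHK: Vm = 61.5·log₁₀[(Kₒ + α·Naₒ)/(Kᵢ + α·Naᵢ)].
10^(Vm/61.5) = 10^(-51.3/61.5) = 0.14651
So 0.14651·(Kᵢ + α·Naᵢ) = Kₒ + α·Naₒ → α = (0.14651·159.0 − 9.43) / (105.0 − 0.14651·13.5)
α = (23.29 − 9.43) / (105.0 − 1.978) = 13.86/103 = 0.1346

0.13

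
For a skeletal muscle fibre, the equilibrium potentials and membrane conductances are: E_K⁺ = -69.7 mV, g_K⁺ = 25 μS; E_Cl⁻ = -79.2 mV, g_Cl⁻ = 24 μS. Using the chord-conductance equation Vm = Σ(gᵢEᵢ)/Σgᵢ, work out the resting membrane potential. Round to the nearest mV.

-74 mV

Σ gᵢEᵢ = 25·(-69.7) + 24·(-79.2) = -3643.30
Σ gᵢ = 25 + 24 = 49
Vm = -3643.30 / 49 = -74.35 mV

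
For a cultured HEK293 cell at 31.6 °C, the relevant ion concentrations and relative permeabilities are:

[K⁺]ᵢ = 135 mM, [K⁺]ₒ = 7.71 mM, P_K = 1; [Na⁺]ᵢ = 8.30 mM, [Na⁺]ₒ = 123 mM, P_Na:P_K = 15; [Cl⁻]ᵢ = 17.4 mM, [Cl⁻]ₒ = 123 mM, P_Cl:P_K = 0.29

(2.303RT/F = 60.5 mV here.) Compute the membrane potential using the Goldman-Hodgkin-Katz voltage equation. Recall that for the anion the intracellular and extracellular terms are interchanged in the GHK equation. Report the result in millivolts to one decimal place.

48.3 mV

Vm = 60.5 · log₁₀[(Σ P·[cation]ₒ + Σ P·[anion]ᵢ) / (Σ P·[cation]ᵢ + Σ P·[anion]ₒ)]
Numerator = 1×7.71 + 15×123 + 0.29×17.4 = 1858
Denominator = 1×135 + 15×8.30 + 0.29×123 = 295.2
Vm = 60.5 · log₁₀(6.2939) = 60.5 × (0.7989) = 48.33 mV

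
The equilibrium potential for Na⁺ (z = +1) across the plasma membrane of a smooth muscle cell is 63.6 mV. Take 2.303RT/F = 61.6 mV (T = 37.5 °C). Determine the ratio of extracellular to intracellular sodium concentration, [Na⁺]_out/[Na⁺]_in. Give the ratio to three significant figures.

10.8

log₁₀([out]/[in]) = E·z/(61.6) = 63.6 × 1 / 61.6 = 1.0325
[out]/[in] = 10^(1.0325) = 10.78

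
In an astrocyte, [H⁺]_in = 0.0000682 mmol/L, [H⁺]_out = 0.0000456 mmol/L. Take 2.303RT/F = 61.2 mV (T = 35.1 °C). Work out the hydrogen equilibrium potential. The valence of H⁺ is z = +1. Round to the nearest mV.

-11 mV

E = (61.2/z) · log₁₀([H⁺]_out/[H⁺]_in) with z = +1.
= (61.2/1) · log₁₀(0.0000456/0.0000682) = 61.20 · log₁₀(0.6686)
= 61.20 · (-0.1748) = -10.70 mV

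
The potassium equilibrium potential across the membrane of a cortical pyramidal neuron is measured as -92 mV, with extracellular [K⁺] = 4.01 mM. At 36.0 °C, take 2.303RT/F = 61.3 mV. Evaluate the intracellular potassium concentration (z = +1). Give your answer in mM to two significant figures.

Nernst: E = (61.3/1) · log₁₀([out]/[in]), so log₁₀([out]/[in]) = -92.0 × 1 / 61.3 = -1.5008.
[out]/[in] = 10^(-1.5008) = 0.03156.
[in] = 4.01 / 0.03156 = 127 mM.

130 mM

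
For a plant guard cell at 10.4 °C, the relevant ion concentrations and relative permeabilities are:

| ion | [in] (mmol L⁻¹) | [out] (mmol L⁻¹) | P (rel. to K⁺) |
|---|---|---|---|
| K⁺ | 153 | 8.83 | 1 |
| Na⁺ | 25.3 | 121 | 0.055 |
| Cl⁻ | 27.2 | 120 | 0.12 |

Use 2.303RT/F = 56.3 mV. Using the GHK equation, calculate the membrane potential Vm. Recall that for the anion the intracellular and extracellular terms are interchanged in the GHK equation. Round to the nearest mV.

Vm = 56.3 · log₁₀[(Σ P·[cation]ₒ + Σ P·[anion]ᵢ) / (Σ P·[cation]ᵢ + Σ P·[anion]ₒ)]
Numerator = 1×8.83 + 0.055×121 + 0.12×27.2 = 18.75
Denominator = 1×153 + 0.055×25.3 + 0.12×120 = 168.8
Vm = 56.3 · log₁₀(0.11108) = 56.3 × (-0.9544) = -53.73 mV

-54 mV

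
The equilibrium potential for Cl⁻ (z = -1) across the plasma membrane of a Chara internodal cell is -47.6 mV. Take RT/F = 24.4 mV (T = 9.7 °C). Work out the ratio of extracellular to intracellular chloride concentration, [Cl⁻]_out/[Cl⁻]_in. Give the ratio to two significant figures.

ln([out]/[in]) = E·z/(24.4) = -47.6 × -1 / 24.4 = 1.9508
[out]/[in] = e^(1.9508) = 7.034

7.0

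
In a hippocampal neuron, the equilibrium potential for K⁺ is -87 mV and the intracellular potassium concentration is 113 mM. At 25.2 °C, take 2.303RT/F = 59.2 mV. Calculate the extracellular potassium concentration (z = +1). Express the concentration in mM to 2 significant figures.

3.8 mM

Nernst: E = (59.2/1) · log₁₀([out]/[in]), so log₁₀([out]/[in]) = -87.0 × 1 / 59.2 = -1.4696.
[out]/[in] = 10^(-1.4696) = 0.03392.
[out] = 0.03392 × 113 = 3.833 mM.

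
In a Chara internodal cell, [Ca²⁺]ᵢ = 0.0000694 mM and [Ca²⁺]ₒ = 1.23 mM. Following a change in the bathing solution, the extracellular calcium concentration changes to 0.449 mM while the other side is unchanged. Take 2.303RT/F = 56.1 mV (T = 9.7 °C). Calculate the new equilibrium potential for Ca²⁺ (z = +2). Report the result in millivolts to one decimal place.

106.9 mV

After the shift: [Ca²⁺]_out = 0.449, [Ca²⁺]_in = 0.0000694 mM.
E_new = (56.1/2)·log₁₀(0.449/0.0000694) = 28.05 · (3.8109) = 106.90 mV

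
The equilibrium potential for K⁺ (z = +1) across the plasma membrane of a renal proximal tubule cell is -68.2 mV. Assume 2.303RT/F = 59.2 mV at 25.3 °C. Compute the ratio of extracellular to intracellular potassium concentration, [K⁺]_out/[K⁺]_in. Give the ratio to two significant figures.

log₁₀([out]/[in]) = E·z/(59.2) = -68.2 × 1 / 59.2 = -1.1520
[out]/[in] = 10^(-1.1520) = 0.07046

0.070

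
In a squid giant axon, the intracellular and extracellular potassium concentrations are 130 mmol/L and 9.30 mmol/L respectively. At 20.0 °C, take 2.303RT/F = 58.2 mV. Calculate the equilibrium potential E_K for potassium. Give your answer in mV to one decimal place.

-66.7 mV

E = (58.2/z) · log₁₀([K⁺]_out/[K⁺]_in) with z = +1.
= (58.2/1) · log₁₀(9.30/130) = 58.20 · log₁₀(0.07154)
= 58.20 · (-1.1455) = -66.67 mV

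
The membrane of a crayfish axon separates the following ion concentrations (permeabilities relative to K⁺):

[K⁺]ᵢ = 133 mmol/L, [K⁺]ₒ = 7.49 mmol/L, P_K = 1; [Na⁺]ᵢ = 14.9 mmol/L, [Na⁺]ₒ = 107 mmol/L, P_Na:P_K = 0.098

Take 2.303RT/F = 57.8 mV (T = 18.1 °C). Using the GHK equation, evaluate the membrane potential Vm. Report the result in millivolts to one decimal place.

Vm = 57.8 · log₁₀[(Σ P·[cation]ₒ + Σ P·[anion]ᵢ) / (Σ P·[cation]ᵢ + Σ P·[anion]ₒ)]
Numerator = 1×7.49 + 0.098×107 = 17.98
Denominator = 1×133 + 0.098×14.9 = 134.5
Vm = 57.8 · log₁₀(0.13369) = 57.8 × (-0.8739) = -50.51 mV

-50.5 mV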